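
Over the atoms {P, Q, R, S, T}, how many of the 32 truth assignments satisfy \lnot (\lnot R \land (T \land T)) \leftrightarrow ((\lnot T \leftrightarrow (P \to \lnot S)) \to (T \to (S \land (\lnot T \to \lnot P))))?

24

Initial set: {T (\lnot (\lnot R \land (T \land T)) \leftrightarrow ((\lnot T \leftrightarrow (P \to \lnot S)) \to (T \to (S \land (\lnot T \to \lnot P)))))}.
T (\lnot (\lnot R \land (T \land T)) \leftrightarrow ((\lnot T \leftrightarrow (P \to \lnot S)) \to (T \to (S \land (\lnot T \to \lnot P))))): β-rule — branch into T \lnot (\lnot R \land (T \land T)), T ((\lnot T \leftrightarrow (P \to \lnot S)) \to (T \to (S \land (\lnot T \to \lnot P))))  //  F \lnot (\lnot R \land (T \land T)), F ((\lnot T \leftrightarrow (P \to \lnot S)) \to (T \to (S \land (\lnot T \to \lnot P)))).
  branch 1 (add T \lnot (\lnot R \land (T \land T)), T ((\lnot T \leftrightarrow (P \to \lnot S)) \to (T \to (S \land (\lnot T \to \lnot P))))):
    T \lnot (\lnot R \land (T \land T)): β-rule — branch into F \lnot R  //  F (T \land T).
      branch 1.1 (add F \lnot R):
        T ((\lnot T \leftrightarrow (P \to \lnot S)) \to (T \to (S \land (\lnot T \to \lnot P)))): β-rule — branch into F (\lnot T \leftrightarrow (P \to \lnot S))  //  T (T \to (S \land (\lnot T \to \lnot P))).
          branch 1.1.1 (add F (\lnot T \leftrightarrow (P \to \lnot S))):
            F (\lnot T \leftrightarrow (P \to \lnot S)): β-rule — branch into T \lnot T, F (P \to \lnot S)  //  F \lnot T, T (P \to \lnot S).
              branch 1.1.1.1 (add T \lnot T, F (P \to \lnot S)):
                F (P \to \lnot S): α-rule — add T P, F \lnot S.
                ○ open, literals {P=1, R=1, S=1, T=0}.
              branch 1.1.1.2 (add F \lnot T, T (P \to \lnot S)):
                T (P \to \lnot S): β-rule — branch into F P  //  T \lnot S.
                  branch 1.1.1.2.1 (add F P):
                    ○ open, literals {P=0, R=1, T=1}.
                  branch 1.1.1.2.2 (add T \lnot S):
                    ○ open, literals {R=1, S=0, T=1}.
          branch 1.1.2 (add T (T \to (S \land (\lnot T \to \lnot P)))):
            T (T \to (S \land (\lnot T \to \lnot P))): β-rule — branch into F T  //  T (S \land (\lnot T \to \lnot P)).
              branch 1.1.2.1 (add F T):
                ○ open, literals {R=1, T=0}.
              branch 1.1.2.2 (add T (S \land (\lnot T \to \lnot P))):
                T (S \land (\lnot T \to \lnot P)): α-rule — add T S, T (\lnot T \to \lnot P).
                T (\lnot T \to \lnot P): β-rule — branch into F \lnot T  //  T \lnot P.
                  branch 1.1.2.2.1 (add F \lnot T):
                    ○ open, literals {R=1, S=1, T=1}.
                  branch 1.1.2.2.2 (add T \lnot P):
                    ○ open, literals {P=0, R=1, S=1}.
      branch 1.2 (add F (T \land T)):
        T ((\lnot T \leftrightarrow (P \to \lnot S)) \to (T \to (S \land (\lnot T \to \lnot P)))): β-rule — branch into F (\lnot T \leftrightarrow (P \to \lnot S))  //  T (T \to (S \land (\lnot T \to \lnot P))).
          branch 1.2.1 (add F (\lnot T \leftrightarrow (P \to \lnot S))):
            F (T \land T): β-rule — branch into F T  //  F T.
              branch 1.2.1.1 (add F T):
                F (\lnot T \leftrightarrow (P \to \lnot S)): β-rule — branch into T \lnot T, F (P \to \lnot S)  //  F \lnot T, T (P \to \lnot S).
                  branch 1.2.1.1.1 (add T \lnot T, F (P \to \lnot S)):
                    F (P \to \lnot S): α-rule — add T P, F \lnot S.
                    ○ open, literals {P=1, S=1, T=0}.
                  branch 1.2.1.1.2 (add F \lnot T, T (P \to \lnot S)):
                    × closes — contains both T and \lnot T.
              branch 1.2.1.2 (add F T):
                F (\lnot T \leftrightarrow (P \to \lnot S)): β-rule — branch into T \lnot T, F (P \to \lnot S)  //  F \lnot T, T (P \to \lnot S).
                  branch 1.2.1.2.1 (add T \lnot T, F (P \to \lnot S)):
                    F (P \to \lnot S): α-rule — add T P, F \lnot S.
                    ○ open, literals {P=1, S=1, T=0}.
                  branch 1.2.1.2.2 (add F \lnot T, T (P \to \lnot S)):
                    × closes — contains both T and \lnot T.
          branch 1.2.2 (add T (T \to (S \land (\lnot T \to \lnot P)))):
            F (T \land T): β-rule — branch into F T  //  F T.
              branch 1.2.2.1 (add F T):
                T (T \to (S \land (\lnot T \to \lnot P))): β-rule — branch into F T  //  T (S \land (\lnot T \to \lnot P)).
                  branch 1.2.2.1.1 (add F T):
                    ○ open, literals {T=0}.
                  branch 1.2.2.1.2 (add T (S \land (\lnot T \to \lnot P))):
                    T (S \land (\lnot T \to \lnot P)): α-rule — add T S, T (\lnot T \to \lnot P).
                    T (\lnot T \to \lnot P): β-rule — branch into F \lnot T  //  T \lnot P.
                      branch 1.2.2.1.2.1 (add F \lnot T):
                        × closes — contains both T and \lnot T.
                      branch 1.2.2.1.2.2 (add T \lnot P):
                        ○ open, literals {P=0, S=1, T=0}.
              branch 1.2.2.2 (add F T):
                T (T \to (S \land (\lnot T \to \lnot P))): β-rule — branch into F T  //  T (S \land (\lnot T \to \lnot P)).
                  branch 1.2.2.2.1 (add F T):
                    ○ open, literals {T=0}.
                  branch 1.2.2.2.2 (add T (S \land (\lnot T \to \lnot P))):
                    T (S \land (\lnot T \to \lnot P)): α-rule — add T S, T (\lnot T \to \lnot P).
                    T (\lnot T \to \lnot P): β-rule — branch into F \lnot T  //  T \lnot P.
                      branch 1.2.2.2.2.1 (add F \lnot T):
                        × closes — contains both T and \lnot T.
                      branch 1.2.2.2.2.2 (add T \lnot P):
                        ○ open, literals {P=0, S=1, T=0}.
  branch 2 (add F \lnot (\lnot R \land (T \land T)), F ((\lnot T \leftrightarrow (P \to \lnot S)) \to (T \to (S \land (\lnot T \to \lnot P))))):
    F \lnot (\lnot R \land (T \land T)): α-rule — add T \lnot R, T (T \land T).
    F ((\lnot T \leftrightarrow (P \to \lnot S)) \to (T \to (S \land (\lnot T \to \lnot P)))): α-rule — add T (\lnot T \leftrightarrow (P \to \lnot S)), F (T \to (S \land (\lnot T \to \lnot P))).
    T (T \land T): α-rule — add T T, T T.
    F (T \to (S \land (\lnot T \to \lnot P))): α-rule — add T T, F (S \land (\lnot T \to \lnot P)).
    T (\lnot T \leftrightarrow (P \to \lnot S)): β-rule — branch into T \lnot T, T (P \to \lnot S)  //  F \lnot T, F (P \to \lnot S).
      branch 2.1 (add T \lnot T, T (P \to \lnot S)):
        × closes — contains both T and \lnot T.
      branch 2.2 (add F \lnot T, F (P \to \lnot S)):
        F (P \to \lnot S): α-rule — add T P, F \lnot S.
        F (S \land (\lnot T \to \lnot P)): β-rule — branch into F S  //  F (\lnot T \to \lnot P).
          branch 2.2.1 (add F S):
            × closes — contains both S and \lnot S.
          branch 2.2.2 (add F (\lnot T \to \lnot P)):
            F (\lnot T \to \lnot P): α-rule — add T \lnot T, F \lnot P.
            × closes — contains both T and \lnot T.
7 branches closed, 12 open.
Each open branch fixes some atoms; the unmentioned ones are free. Counting distinct full assignments: branch {P=1, R=1, S=1, T=0} (Q) contributes 2 new; branch {P=0, R=1, T=1} (Q, S) contributes 4 new; branch {R=1, S=0, T=1} (P, Q) contributes 2 new; branch {R=1, T=0} (P, Q, S) contributes 6 new; branch {R=1, S=1, T=1} (P, Q) contributes 2 new; branch {P=0, R=1, S=1} (Q, T) contributes 0 new; branch {P=1, S=1, T=0} (Q, R) contributes 2 new; branch {P=1, S=1, T=0} (Q, R) contributes 0 new; branch {T=0} (P, Q, R, S) contributes 6 new; branch {P=0, S=1, T=0} (Q, R) contributes 0 new; branch {T=0} (P, Q, R, S) contributes 0 new; branch {P=0, S=1, T=0} (Q, R) contributes 0 new. Total: 24.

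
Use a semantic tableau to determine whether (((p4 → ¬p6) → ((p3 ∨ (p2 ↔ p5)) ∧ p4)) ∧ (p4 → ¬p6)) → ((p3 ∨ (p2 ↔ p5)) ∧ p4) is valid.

Assume the negation and expand:
Initial set: {¬((((p4 → ¬p6) → ((p3 ∨ (p2 ↔ p5)) ∧ p4)) ∧ (p4 → ¬p6)) → ((p3 ∨ (p2 ↔ p5)) ∧ p4))}.
¬((((p4 → ¬p6) → ((p3 ∨ (p2 ↔ p5)) ∧ p4)) ∧ (p4 → ¬p6)) → ((p3 ∨ (p2 ↔ p5)) ∧ p4)): α-rule — add (((p4 → ¬p6) → ((p3 ∨ (p2 ↔ p5)) ∧ p4)) ∧ (p4 → ¬p6)), ¬((p3 ∨ (p2 ↔ p5)) ∧ p4).
(((p4 → ¬p6) → ((p3 ∨ (p2 ↔ p5)) ∧ p4)) ∧ (p4 → ¬p6)): α-rule — add ((p4 → ¬p6) → ((p3 ∨ (p2 ↔ p5)) ∧ p4)), (p4 → ¬p6).
¬((p3 ∨ (p2 ↔ p5)) ∧ p4): β-rule — branch into ¬(p3 ∨ (p2 ↔ p5))  //  ¬p4.
  branch 1 (add ¬(p3 ∨ (p2 ↔ p5))):
    ¬(p3 ∨ (p2 ↔ p5)): α-rule — add ¬p3, ¬(p2 ↔ p5).
    ((p4 → ¬p6) → ((p3 ∨ (p2 ↔ p5)) ∧ p4)): β-rule — branch into ¬(p4 → ¬p6)  //  ((p3 ∨ (p2 ↔ p5)) ∧ p4).
      branch 1.1 (add ¬(p4 → ¬p6)):
        ¬(p4 → ¬p6): α-rule — add p4, ¬¬p6.
        (p4 → ¬p6): β-rule — branch into ¬p4  //  ¬p6.
          branch 1.1.1 (add ¬p4):
            × closes — contains both p4 and ¬p4.
          branch 1.1.2 (add ¬p6):
            × closes — contains both p6 and ¬p6.
      branch 1.2 (add ((p3 ∨ (p2 ↔ p5)) ∧ p4)):
        ((p3 ∨ (p2 ↔ p5)) ∧ p4): α-rule — add (p3 ∨ (p2 ↔ p5)), p4.
        (p4 → ¬p6): β-rule — branch into ¬p4  //  ¬p6.
          branch 1.2.1 (add ¬p4):
            × closes — contains both p4 and ¬p4.
          branch 1.2.2 (add ¬p6):
            ¬(p2 ↔ p5): β-rule — branch into p2, ¬p5  //  ¬p2, p5.
              branch 1.2.2.1 (add p2, ¬p5):
                (p3 ∨ (p2 ↔ p5)): β-rule — branch into p3  //  (p2 ↔ p5).
                  branch 1.2.2.1.1 (add p3):
                    × closes — contains both p3 and ¬p3.
                  branch 1.2.2.1.2 (add (p2 ↔ p5)):
                    (p2 ↔ p5): β-rule — branch into p2, p5  //  ¬p2, ¬p5.
                      branch 1.2.2.1.2.1 (add p2, p5):
                        × closes — contains both p5 and ¬p5.
                      branch 1.2.2.1.2.2 (add ¬p2, ¬p5):
                        × closes — contains both p2 and ¬p2.
              branch 1.2.2.2 (add ¬p2, p5):
                (p3 ∨ (p2 ↔ p5)): β-rule — branch into p3  //  (p2 ↔ p5).
                  branch 1.2.2.2.1 (add p3):
                    × closes — contains both p3 and ¬p3.
                  branch 1.2.2.2.2 (add (p2 ↔ p5)):
                    (p2 ↔ p5): β-rule — branch into p2, p5  //  ¬p2, ¬p5.
                      branch 1.2.2.2.2.1 (add p2, p5):
                        × closes — contains both p2 and ¬p2.
                      branch 1.2.2.2.2.2 (add ¬p2, ¬p5):
                        × closes — contains both p5 and ¬p5.
  branch 2 (add ¬p4):
    ((p4 → ¬p6) → ((p3 ∨ (p2 ↔ p5)) ∧ p4)): β-rule — branch into ¬(p4 → ¬p6)  //  ((p3 ∨ (p2 ↔ p5)) ∧ p4).
      branch 2.1 (add ¬(p4 → ¬p6)):
        ¬(p4 → ¬p6): α-rule — add p4, ¬¬p6.
        × closes — contains both p4 and ¬p4.
      branch 2.2 (add ((p3 ∨ (p2 ↔ p5)) ∧ p4)):
        ((p3 ∨ (p2 ↔ p5)) ∧ p4): α-rule — add (p3 ∨ (p2 ↔ p5)), p4.
        × closes — contains both p4 and ¬p4.
All 11 branches close.
Every branch closed, so the negation is unsatisfiable and the formula is valid.

Valid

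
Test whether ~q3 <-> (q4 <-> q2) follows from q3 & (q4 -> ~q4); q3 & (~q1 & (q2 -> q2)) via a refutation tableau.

Initial set: {(q3 & (q4 -> ~q4)); (q3 & (~q1 & (q2 -> q2))); ~(~q3 <-> (q4 <-> q2))}.
(q3 & (q4 -> ~q4)): α-rule — add q3, (q4 -> ~q4).
(q3 & (~q1 & (q2 -> q2))): α-rule — add q3, (~q1 & (q2 -> q2)).
(~q1 & (q2 -> q2)): α-rule — add ~q1, (q2 -> q2).
~(~q3 <-> (q4 <-> q2)): β-rule — branch into ~q3, ~(q4 <-> q2)  //  ~~q3, (q4 <-> q2).
  branch 1 (add ~q3, ~(q4 <-> q2)):
    × closes — contains both q3 and ~q3.
  branch 2 (add ~~q3, (q4 <-> q2)):
    (q4 -> ~q4): β-rule — branch into ~q4  //  ~q4.
      branch 2.1 (add ~q4):
        (q2 -> q2): β-rule — branch into ~q2  //  q2.
          branch 2.1.1 (add ~q2):
            (q4 <-> q2): β-rule — branch into q4, q2  //  ~q4, ~q2.
              branch 2.1.1.1 (add q4, q2):
                × closes — contains both q4 and ~q4.
              branch 2.1.1.2 (add ~q4, ~q2):
                ○ open, literals {q1=0, q2=0, q3=1, q4=0}.
          branch 2.1.2 (add q2):
            (q4 <-> q2): β-rule — branch into q4, q2  //  ~q4, ~q2.
              branch 2.1.2.1 (add q4, q2):
                × closes — contains both q4 and ~q4.
              branch 2.1.2.2 (add ~q4, ~q2):
                × closes — contains both q2 and ~q2.
      branch 2.2 (add ~q4):
        (q2 -> q2): β-rule — branch into ~q2  //  q2.
          branch 2.2.1 (add ~q2):
            (q4 <-> q2): β-rule — branch into q4, q2  //  ~q4, ~q2.
              branch 2.2.1.1 (add q4, q2):
                × closes — contains both q4 and ~q4.
              branch 2.2.1.2 (add ~q4, ~q2):
                ○ open, literals {q1=0, q2=0, q3=1, q4=0}.
          branch 2.2.2 (add q2):
            (q4 <-> q2): β-rule — branch into q4, q2  //  ~q4, ~q2.
              branch 2.2.2.1 (add q4, q2):
                × closes — contains both q4 and ~q4.
              branch 2.2.2.2 (add ~q4, ~q2):
                × closes — contains both q2 and ~q2.
7 branches closed, 2 open.
An open branch gives a countermodel: q1=0, q2=0, q3=1, q4=0 (unmentioned atoms arbitrary); the premises hold there but the conclusion fails.

No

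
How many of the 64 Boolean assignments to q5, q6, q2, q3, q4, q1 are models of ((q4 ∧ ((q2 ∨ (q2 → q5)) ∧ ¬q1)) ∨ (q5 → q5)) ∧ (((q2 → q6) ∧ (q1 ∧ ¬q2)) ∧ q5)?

Initial set: {(((q4 ∧ ((q2 ∨ (q2 → q5)) ∧ ¬q1)) ∨ (q5 → q5)) ∧ (((q2 → q6) ∧ (q1 ∧ ¬q2)) ∧ q5))}.
(((q4 ∧ ((q2 ∨ (q2 → q5)) ∧ ¬q1)) ∨ (q5 → q5)) ∧ (((q2 → q6) ∧ (q1 ∧ ¬q2)) ∧ q5)): α-rule — add ((q4 ∧ ((q2 ∨ (q2 → q5)) ∧ ¬q1)) ∨ (q5 → q5)), (((q2 → q6) ∧ (q1 ∧ ¬q2)) ∧ q5).
(((q2 → q6) ∧ (q1 ∧ ¬q2)) ∧ q5): α-rule — add ((q2 → q6) ∧ (q1 ∧ ¬q2)), q5.
((q2 → q6) ∧ (q1 ∧ ¬q2)): α-rule — add (q2 → q6), (q1 ∧ ¬q2).
(q1 ∧ ¬q2): α-rule — add q1, ¬q2.
((q4 ∧ ((q2 ∨ (q2 → q5)) ∧ ¬q1)) ∨ (q5 → q5)): β-rule — branch into (q4 ∧ ((q2 ∨ (q2 → q5)) ∧ ¬q1))  //  (q5 → q5).
  branch 1 (add (q4 ∧ ((q2 ∨ (q2 → q5)) ∧ ¬q1))):
    (q4 ∧ ((q2 ∨ (q2 → q5)) ∧ ¬q1)): α-rule — add q4, ((q2 ∨ (q2 → q5)) ∧ ¬q1).
    ((q2 ∨ (q2 → q5)) ∧ ¬q1): α-rule — add (q2 ∨ (q2 → q5)), ¬q1.
    × closes — contains both q1 and ¬q1.
  branch 2 (add (q5 → q5)):
    (q2 → q6): β-rule — branch into ¬q2  //  q6.
      branch 2.1 (add ¬q2):
        (q5 → q5): β-rule — branch into ¬q5  //  q5.
          branch 2.1.1 (add ¬q5):
            × closes — contains both q5 and ¬q5.
          branch 2.1.2 (add q5):
            ○ open, literals {q1=true, q2=false, q5=true}.
      branch 2.2 (add q6):
        (q5 → q5): β-rule — branch into ¬q5  //  q5.
          branch 2.2.1 (add ¬q5):
            × closes — contains both q5 and ¬q5.
          branch 2.2.2 (add q5):
            ○ open, literals {q1=true, q2=false, q5=true, q6=true}.
3 branches closed, 2 open.
Each open branch fixes some atoms; the unmentioned ones are free. Counting distinct full assignments: branch {q1=true, q2=false, q5=true} (q6, q3, q4) contributes 8 new; branch {q1=true, q2=false, q5=true, q6=true} (q3, q4) contributes 0 new. Total: 8.

8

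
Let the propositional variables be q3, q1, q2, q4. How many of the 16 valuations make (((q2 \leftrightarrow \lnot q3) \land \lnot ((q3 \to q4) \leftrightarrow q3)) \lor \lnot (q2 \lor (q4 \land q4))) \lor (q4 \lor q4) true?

14

Initial set: {T ((((q2 \leftrightarrow \lnot q3) \land \lnot ((q3 \to q4) \leftrightarrow q3)) \lor \lnot (q2 \lor (q4 \land q4))) \lor (q4 \lor q4))}.
T ((((q2 \leftrightarrow \lnot q3) \land \lnot ((q3 \to q4) \leftrightarrow q3)) \lor \lnot (q2 \lor (q4 \land q4))) \lor (q4 \lor q4)): β-rule — branch into T (((q2 \leftrightarrow \lnot q3) \land \lnot ((q3 \to q4) \leftrightarrow q3)) \lor \lnot (q2 \lor (q4 \land q4)))  //  T (q4 \lor q4).
  branch 1 (add T (((q2 \leftrightarrow \lnot q3) \land \lnot ((q3 \to q4) \leftrightarrow q3)) \lor \lnot (q2 \lor (q4 \land q4)))):
    T (((q2 \leftrightarrow \lnot q3) \land \lnot ((q3 \to q4) \leftrightarrow q3)) \lor \lnot (q2 \lor (q4 \land q4))): β-rule — branch into T ((q2 \leftrightarrow \lnot q3) \land \lnot ((q3 \to q4) \leftrightarrow q3))  //  T \lnot (q2 \lor (q4 \land q4)).
      branch 1.1 (add T ((q2 \leftrightarrow \lnot q3) \land \lnot ((q3 \to q4) \leftrightarrow q3))):
        T ((q2 \leftrightarrow \lnot q3) \land \lnot ((q3 \to q4) \leftrightarrow q3)): α-rule — add T (q2 \leftrightarrow \lnot q3), T \lnot ((q3 \to q4) \leftrightarrow q3).
        T (q2 \leftrightarrow \lnot q3): β-rule — branch into T q2, T \lnot q3  //  F q2, F \lnot q3.
          branch 1.1.1 (add T q2, T \lnot q3):
            T \lnot ((q3 \to q4) \leftrightarrow q3): β-rule — branch into T (q3 \to q4), F q3  //  F (q3 \to q4), T q3.
              branch 1.1.1.1 (add T (q3 \to q4), F q3):
                T (q3 \to q4): β-rule — branch into F q3  //  T q4.
                  branch 1.1.1.1.1 (add F q3):
                    ○ open, literals {q2=1, q3=0}.
                  branch 1.1.1.1.2 (add T q4):
                    ○ open, literals {q2=1, q3=0, q4=1}.
              branch 1.1.1.2 (add F (q3 \to q4), T q3):
                × closes — contains both q3 and \lnot q3.
          branch 1.1.2 (add F q2, F \lnot q3):
            T \lnot ((q3 \to q4) \leftrightarrow q3): β-rule — branch into T (q3 \to q4), F q3  //  F (q3 \to q4), T q3.
              branch 1.1.2.1 (add T (q3 \to q4), F q3):
                × closes — contains both q3 and \lnot q3.
              branch 1.1.2.2 (add F (q3 \to q4), T q3):
                F (q3 \to q4): α-rule — add T q3, F q4.
                ○ open, literals {q2=0, q3=1, q4=0}.
      branch 1.2 (add T \lnot (q2 \lor (q4 \land q4))):
        T \lnot (q2 \lor (q4 \land q4)): α-rule — add F q2, F (q4 \land q4).
        F (q4 \land q4): β-rule — branch into F q4  //  F q4.
          branch 1.2.1 (add F q4):
            ○ open, literals {q2=0, q4=0}.
          branch 1.2.2 (add F q4):
            ○ open, literals {q2=0, q4=0}.
  branch 2 (add T (q4 \lor q4)):
    T (q4 \lor q4): β-rule — branch into T q4  //  T q4.
      branch 2.1 (add T q4):
        ○ open, literals {q4=1}.
      branch 2.2 (add T q4):
        ○ open, literals {q4=1}.
2 branches closed, 7 open.
Each open branch fixes some atoms; the unmentioned ones are free. Counting distinct full assignments: branch {q2=1, q3=0} (q1, q4) contributes 4 new; branch {q2=1, q3=0, q4=1} (q1) contributes 0 new; branch {q2=0, q3=1, q4=0} (q1) contributes 2 new; branch {q2=0, q4=0} (q3, q1) contributes 2 new; branch {q2=0, q4=0} (q3, q1) contributes 0 new; branch {q4=1} (q3, q1, q2) contributes 6 new; branch {q4=1} (q3, q1, q2) contributes 0 new. Total: 14.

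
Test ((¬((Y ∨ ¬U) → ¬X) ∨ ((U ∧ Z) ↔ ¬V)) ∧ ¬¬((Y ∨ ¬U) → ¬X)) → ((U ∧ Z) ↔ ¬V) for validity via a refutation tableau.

Valid

Assume the negation and expand:
Initial set: {¬(((¬((Y ∨ ¬U) → ¬X) ∨ ((U ∧ Z) ↔ ¬V)) ∧ ¬¬((Y ∨ ¬U) → ¬X)) → ((U ∧ Z) ↔ ¬V))}.
¬(((¬((Y ∨ ¬U) → ¬X) ∨ ((U ∧ Z) ↔ ¬V)) ∧ ¬¬((Y ∨ ¬U) → ¬X)) → ((U ∧ Z) ↔ ¬V)): α-rule — add ((¬((Y ∨ ¬U) → ¬X) ∨ ((U ∧ Z) ↔ ¬V)) ∧ ¬¬((Y ∨ ¬U) → ¬X)), ¬((U ∧ Z) ↔ ¬V).
((¬((Y ∨ ¬U) → ¬X) ∨ ((U ∧ Z) ↔ ¬V)) ∧ ¬¬((Y ∨ ¬U) → ¬X)): α-rule — add (¬((Y ∨ ¬U) → ¬X) ∨ ((U ∧ Z) ↔ ¬V)), ¬¬((Y ∨ ¬U) → ¬X).
¬¬((Y ∨ ¬U) → ¬X): drop double negation, giving ((Y ∨ ¬U) → ¬X).
¬((U ∧ Z) ↔ ¬V): β-rule — branch into (U ∧ Z), ¬¬V  //  ¬(U ∧ Z), ¬V.
  branch 1 (add (U ∧ Z), ¬¬V):
    (U ∧ Z): α-rule — add U, Z.
    (¬((Y ∨ ¬U) → ¬X) ∨ ((U ∧ Z) ↔ ¬V)): β-rule — branch into ¬((Y ∨ ¬U) → ¬X)  //  ((U ∧ Z) ↔ ¬V).
      branch 1.1 (add ¬((Y ∨ ¬U) → ¬X)):
        ¬((Y ∨ ¬U) → ¬X): α-rule — add (Y ∨ ¬U), ¬¬X.
        ((Y ∨ ¬U) → ¬X): β-rule — branch into ¬(Y ∨ ¬U)  //  ¬X.
          branch 1.1.1 (add ¬(Y ∨ ¬U)):
            ¬(Y ∨ ¬U): α-rule — add ¬Y, ¬¬U.
            (Y ∨ ¬U): β-rule — branch into Y  //  ¬U.
              branch 1.1.1.1 (add Y):
                × closes — contains both Y and ¬Y.
              branch 1.1.1.2 (add ¬U):
                × closes — contains both U and ¬U.
          branch 1.1.2 (add ¬X):
            × closes — contains both X and ¬X.
      branch 1.2 (add ((U ∧ Z) ↔ ¬V)):
        ((Y ∨ ¬U) → ¬X): β-rule — branch into ¬(Y ∨ ¬U)  //  ¬X.
          branch 1.2.1 (add ¬(Y ∨ ¬U)):
            ¬(Y ∨ ¬U): α-rule — add ¬Y, ¬¬U.
            ((U ∧ Z) ↔ ¬V): β-rule — branch into (U ∧ Z), ¬V  //  ¬(U ∧ Z), ¬¬V.
              branch 1.2.1.1 (add (U ∧ Z), ¬V):
                × closes — contains both V and ¬V.
              branch 1.2.1.2 (add ¬(U ∧ Z), ¬¬V):
                ¬(U ∧ Z): β-rule — branch into ¬U  //  ¬Z.
                  branch 1.2.1.2.1 (add ¬U):
                    × closes — contains both U and ¬U.
                  branch 1.2.1.2.2 (add ¬Z):
                    × closes — contains both Z and ¬Z.
          branch 1.2.2 (add ¬X):
            ((U ∧ Z) ↔ ¬V): β-rule — branch into (U ∧ Z), ¬V  //  ¬(U ∧ Z), ¬¬V.
              branch 1.2.2.1 (add (U ∧ Z), ¬V):
                × closes — contains both V and ¬V.
              branch 1.2.2.2 (add ¬(U ∧ Z), ¬¬V):
                ¬(U ∧ Z): β-rule — branch into ¬U  //  ¬Z.
                  branch 1.2.2.2.1 (add ¬U):
                    × closes — contains both U and ¬U.
                  branch 1.2.2.2.2 (add ¬Z):
                    × closes — contains both Z and ¬Z.
  branch 2 (add ¬(U ∧ Z), ¬V):
    (¬((Y ∨ ¬U) → ¬X) ∨ ((U ∧ Z) ↔ ¬V)): β-rule — branch into ¬((Y ∨ ¬U) → ¬X)  //  ((U ∧ Z) ↔ ¬V).
      branch 2.1 (add ¬((Y ∨ ¬U) → ¬X)):
        ¬((Y ∨ ¬U) → ¬X): α-rule — add (Y ∨ ¬U), ¬¬X.
        ((Y ∨ ¬U) → ¬X): β-rule — branch into ¬(Y ∨ ¬U)  //  ¬X.
          branch 2.1.1 (add ¬(Y ∨ ¬U)):
            ¬(Y ∨ ¬U): α-rule — add ¬Y, ¬¬U.
            ¬(U ∧ Z): β-rule — branch into ¬U  //  ¬Z.
              branch 2.1.1.1 (add ¬U):
                × closes — contains both U and ¬U.
              branch 2.1.1.2 (add ¬Z):
                (Y ∨ ¬U): β-rule — branch into Y  //  ¬U.
                  branch 2.1.1.2.1 (add Y):
                    × closes — contains both Y and ¬Y.
                  branch 2.1.1.2.2 (add ¬U):
                    × closes — contains both U and ¬U.
          branch 2.1.2 (add ¬X):
            × closes — contains both X and ¬X.
      branch 2.2 (add ((U ∧ Z) ↔ ¬V)):
        ((Y ∨ ¬U) → ¬X): β-rule — branch into ¬(Y ∨ ¬U)  //  ¬X.
          branch 2.2.1 (add ¬(Y ∨ ¬U)):
            ¬(Y ∨ ¬U): α-rule — add ¬Y, ¬¬U.
            ¬(U ∧ Z): β-rule — branch into ¬U  //  ¬Z.
              branch 2.2.1.1 (add ¬U):
                × closes — contains both U and ¬U.
              branch 2.2.1.2 (add ¬Z):
                ((U ∧ Z) ↔ ¬V): β-rule — branch into (U ∧ Z), ¬V  //  ¬(U ∧ Z), ¬¬V.
                  branch 2.2.1.2.1 (add (U ∧ Z), ¬V):
                    (U ∧ Z): α-rule — add U, Z.
                    × closes — contains both Z and ¬Z.
                  branch 2.2.1.2.2 (add ¬(U ∧ Z), ¬¬V):
                    × closes — contains both V and ¬V.
          branch 2.2.2 (add ¬X):
            ¬(U ∧ Z): β-rule — branch into ¬U  //  ¬Z.
              branch 2.2.2.1 (add ¬U):
                ((U ∧ Z) ↔ ¬V): β-rule — branch into (U ∧ Z), ¬V  //  ¬(U ∧ Z), ¬¬V.
                  branch 2.2.2.1.1 (add (U ∧ Z), ¬V):
                    (U ∧ Z): α-rule — add U, Z.
                    × closes — contains both U and ¬U.
                  branch 2.2.2.1.2 (add ¬(U ∧ Z), ¬¬V):
                    × closes — contains both V and ¬V.
              branch 2.2.2.2 (add ¬Z):
                ((U ∧ Z) ↔ ¬V): β-rule — branch into (U ∧ Z), ¬V  //  ¬(U ∧ Z), ¬¬V.
                  branch 2.2.2.2.1 (add (U ∧ Z), ¬V):
                    (U ∧ Z): α-rule — add U, Z.
                    × closes — contains both Z and ¬Z.
                  branch 2.2.2.2.2 (add ¬(U ∧ Z), ¬¬V):
                    × closes — contains both V and ¬V.
All 20 branches close.
Every branch closed, so the negation is unsatisfiable and the formula is valid.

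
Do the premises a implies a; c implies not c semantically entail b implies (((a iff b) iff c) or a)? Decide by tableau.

Yes

Initial set: {(a implies a); (c implies not c); not (b implies (((a iff b) iff c) or a))}.
not (b implies (((a iff b) iff c) or a)): α-rule — add b, not (((a iff b) iff c) or a).
not (((a iff b) iff c) or a): α-rule — add not ((a iff b) iff c), not a.
(a implies a): β-rule — branch into not a  //  a.
  branch 1 (add not a):
    (c implies not c): β-rule — branch into not c  //  not c.
      branch 1.1 (add not c):
        not ((a iff b) iff c): β-rule — branch into (a iff b), not c  //  not (a iff b), c.
          branch 1.1.1 (add (a iff b), not c):
            (a iff b): β-rule — branch into a, b  //  not a, not b.
              branch 1.1.1.1 (add a, b):
                × closes — contains both a and not a.
              branch 1.1.1.2 (add not a, not b):
                × closes — contains both b and not b.
          branch 1.1.2 (add not (a iff b), c):
            × closes — contains both c and not c.
      branch 1.2 (add not c):
        not ((a iff b) iff c): β-rule — branch into (a iff b), not c  //  not (a iff b), c.
          branch 1.2.1 (add (a iff b), not c):
            (a iff b): β-rule — branch into a, b  //  not a, not b.
              branch 1.2.1.1 (add a, b):
                × closes — contains both a and not a.
              branch 1.2.1.2 (add not a, not b):
                × closes — contains both b and not b.
          branch 1.2.2 (add not (a iff b), c):
            × closes — contains both c and not c.
  branch 2 (add a):
    × closes — contains both a and not a.
All 7 branches close.
Every branch closed, so the premises entail the conclusion.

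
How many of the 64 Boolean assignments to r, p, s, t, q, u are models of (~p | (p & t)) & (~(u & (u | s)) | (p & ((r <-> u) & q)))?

26

Initial set: {((~p | (p & t)) & (~(u & (u | s)) | (p & ((r <-> u) & q))))}.
((~p | (p & t)) & (~(u & (u | s)) | (p & ((r <-> u) & q)))): α-rule — add (~p | (p & t)), (~(u & (u | s)) | (p & ((r <-> u) & q))).
(~p | (p & t)): β-rule — branch into ~p  //  (p & t).
  branch 1 (add ~p):
    (~(u & (u | s)) | (p & ((r <-> u) & q))): β-rule — branch into ~(u & (u | s))  //  (p & ((r <-> u) & q)).
      branch 1.1 (add ~(u & (u | s))):
        ~(u & (u | s)): β-rule — branch into ~u  //  ~(u | s).
          branch 1.1.1 (add ~u):
            ○ open, literals {p=F, u=F}.
          branch 1.1.2 (add ~(u | s)):
            ~(u | s): α-rule — add ~u, ~s.
            ○ open, literals {p=F, s=F, u=F}.
      branch 1.2 (add (p & ((r <-> u) & q))):
        (p & ((r <-> u) & q)): α-rule — add p, ((r <-> u) & q).
        × closes — contains both p and ~p.
  branch 2 (add (p & t)):
    (p & t): α-rule — add p, t.
    (~(u & (u | s)) | (p & ((r <-> u) & q))): β-rule — branch into ~(u & (u | s))  //  (p & ((r <-> u) & q)).
      branch 2.1 (add ~(u & (u | s))):
        ~(u & (u | s)): β-rule — branch into ~u  //  ~(u | s).
          branch 2.1.1 (add ~u):
            ○ open, literals {p=T, t=T, u=F}.
          branch 2.1.2 (add ~(u | s)):
            ~(u | s): α-rule — add ~u, ~s.
            ○ open, literals {p=T, s=F, t=T, u=F}.
      branch 2.2 (add (p & ((r <-> u) & q))):
        (p & ((r <-> u) & q)): α-rule — add p, ((r <-> u) & q).
        ((r <-> u) & q): α-rule — add (r <-> u), q.
        (r <-> u): β-rule — branch into r, u  //  ~r, ~u.
          branch 2.2.1 (add r, u):
            ○ open, literals {p=T, q=T, r=T, t=T, u=T}.
          branch 2.2.2 (add ~r, ~u):
            ○ open, literals {p=T, q=T, r=F, t=T, u=F}.
1 branch closed, 6 open.
Each open branch fixes some atoms; the unmentioned ones are free. Counting distinct full assignments: branch {p=F, u=F} (r, s, t, q) contributes 16 new; branch {p=F, s=F, u=F} (r, t, q) contributes 0 new; branch {p=T, t=T, u=F} (r, s, q) contributes 8 new; branch {p=T, s=F, t=T, u=F} (r, q) contributes 0 new; branch {p=T, q=T, r=T, t=T, u=T} (s) contributes 2 new; branch {p=T, q=T, r=F, t=T, u=F} (s) contributes 0 new. Total: 26.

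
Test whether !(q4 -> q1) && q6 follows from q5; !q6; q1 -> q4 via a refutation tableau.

No

Initial set: {q5; !q6; (q1 -> q4); !(!(q4 -> q1) && q6)}.
(q1 -> q4): β-rule — branch into !q1  //  q4.
  branch 1 (add !q1):
    !(!(q4 -> q1) && q6): β-rule — branch into !!(q4 -> q1)  //  !q6.
      branch 1.1 (add !!(q4 -> q1)):
        !!(q4 -> q1): β-rule — branch into !q4  //  q1.
          branch 1.1.1 (add !q4):
            ○ open, literals {q1=0, q4=0, q5=1, q6=0}.
          branch 1.1.2 (add q1):
            × closes — contains both q1 and !q1.
      branch 1.2 (add !q6):
        ○ open, literals {q1=0, q5=1, q6=0}.
  branch 2 (add q4):
    !(!(q4 -> q1) && q6): β-rule — branch into !!(q4 -> q1)  //  !q6.
      branch 2.1 (add !!(q4 -> q1)):
        !!(q4 -> q1): β-rule — branch into !q4  //  q1.
          branch 2.1.1 (add !q4):
            × closes — contains both q4 and !q4.
          branch 2.1.2 (add q1):
            ○ open, literals {q1=1, q4=1, q5=1, q6=0}.
      branch 2.2 (add !q6):
        ○ open, literals {q4=1, q5=1, q6=0}.
2 branches closed, 4 open.
An open branch gives a countermodel: q1=0, q4=0, q5=1, q6=0 (unmentioned atoms arbitrary); the premises hold there but the conclusion fails.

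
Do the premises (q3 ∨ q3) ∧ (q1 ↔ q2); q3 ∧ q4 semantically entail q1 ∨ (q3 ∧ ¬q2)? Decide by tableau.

Initial set: {T ((q3 ∨ q3) ∧ (q1 ↔ q2)); T (q3 ∧ q4); F (q1 ∨ (q3 ∧ ¬q2))}.
T ((q3 ∨ q3) ∧ (q1 ↔ q2)): α-rule — add T (q3 ∨ q3), T (q1 ↔ q2).
T (q3 ∧ q4): α-rule — add T q3, T q4.
F (q1 ∨ (q3 ∧ ¬q2)): α-rule — add F q1, F (q3 ∧ ¬q2).
T (q3 ∨ q3): β-rule — branch into T q3  //  T q3.
  branch 1 (add T q3):
    T (q1 ↔ q2): β-rule — branch into T q1, T q2  //  F q1, F q2.
      branch 1.1 (add T q1, T q2):
        × closes — contains both q1 and ¬q1.
      branch 1.2 (add F q1, F q2):
        F (q3 ∧ ¬q2): β-rule — branch into F q3  //  F ¬q2.
          branch 1.2.1 (add F q3):
            × closes — contains both q3 and ¬q3.
          branch 1.2.2 (add F ¬q2):
            × closes — contains both q2 and ¬q2.
  branch 2 (add T q3):
    T (q1 ↔ q2): β-rule — branch into T q1, T q2  //  F q1, F q2.
      branch 2.1 (add T q1, T q2):
        × closes — contains both q1 and ¬q1.
      branch 2.2 (add F q1, F q2):
        F (q3 ∧ ¬q2): β-rule — branch into F q3  //  F ¬q2.
          branch 2.2.1 (add F q3):
            × closes — contains both q3 and ¬q3.
          branch 2.2.2 (add F ¬q2):
            × closes — contains both q2 and ¬q2.
All 6 branches close.
Every branch closed, so the premises entail the conclusion.

Yes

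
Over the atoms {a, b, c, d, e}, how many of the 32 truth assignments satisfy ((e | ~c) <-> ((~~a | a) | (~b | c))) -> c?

Initial set: {(((e | ~c) <-> ((~~a | a) | (~b | c))) -> c)}.
(((e | ~c) <-> ((~~a | a) | (~b | c))) -> c): β-rule — branch into ~((e | ~c) <-> ((~~a | a) | (~b | c)))  //  c.
  branch 1 (add ~((e | ~c) <-> ((~~a | a) | (~b | c)))):
    ~((e | ~c) <-> ((~~a | a) | (~b | c))): β-rule — branch into (e | ~c), ~((~~a | a) | (~b | c))  //  ~(e | ~c), ((~~a | a) | (~b | c)).
      branch 1.1 (add (e | ~c), ~((~~a | a) | (~b | c))):
        ~((~~a | a) | (~b | c)): α-rule — add ~(~~a | a), ~(~b | c).
        ~(~~a | a): α-rule — add ~~~a, ~a.
        ~(~b | c): α-rule — add ~~b, ~c.
        ~~~a: drop double negation, giving ~a.
        (e | ~c): β-rule — branch into e  //  ~c.
          branch 1.1.1 (add e):
            ○ open, literals {a=false, b=true, c=false, e=true}.
          branch 1.1.2 (add ~c):
            ○ open, literals {a=false, b=true, c=false}.
      branch 1.2 (add ~(e | ~c), ((~~a | a) | (~b | c))):
        ~(e | ~c): α-rule — add ~e, ~~c.
        ((~~a | a) | (~b | c)): β-rule — branch into (~~a | a)  //  (~b | c).
          branch 1.2.1 (add (~~a | a)):
            (~~a | a): β-rule — branch into ~~a  //  a.
              branch 1.2.1.1 (add ~~a):
                ~~a: drop double negation, giving a.
                ○ open, literals {a=true, c=true, e=false}.
              branch 1.2.1.2 (add a):
                ○ open, literals {a=true, c=true, e=false}.
          branch 1.2.2 (add (~b | c)):
            (~b | c): β-rule — branch into ~b  //  c.
              branch 1.2.2.1 (add ~b):
                ○ open, literals {b=false, c=true, e=false}.
              branch 1.2.2.2 (add c):
                ○ open, literals {c=true, e=false}.
  branch 2 (add c):
    ○ open, literals {c=true}.
0 branches closed, 7 open.
Each open branch fixes some atoms; the unmentioned ones are free. Counting distinct full assignments: branch {a=false, b=true, c=false, e=true} (d) contributes 2 new; branch {a=false, b=true, c=false} (d, e) contributes 2 new; branch {a=true, c=true, e=false} (b, d) contributes 4 new; branch {a=true, c=true, e=false} (b, d) contributes 0 new; branch {b=false, c=true, e=false} (a, d) contributes 2 new; branch {c=true, e=false} (a, b, d) contributes 2 new; branch {c=true} (a, b, d, e) contributes 8 new. Total: 20.

20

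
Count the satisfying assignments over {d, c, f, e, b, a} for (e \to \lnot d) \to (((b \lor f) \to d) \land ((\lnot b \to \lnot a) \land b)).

24

Initial set: {((e \to \lnot d) \to (((b \lor f) \to d) \land ((\lnot b \to \lnot a) \land b)))}.
((e \to \lnot d) \to (((b \lor f) \to d) \land ((\lnot b \to \lnot a) \land b))): β-rule — branch into \lnot (e \to \lnot d)  //  (((b \lor f) \to d) \land ((\lnot b \to \lnot a) \land b)).
  branch 1 (add \lnot (e \to \lnot d)):
    \lnot (e \to \lnot d): α-rule — add e, \lnot \lnot d.
    ○ open, literals {d=1, e=1}.
  branch 2 (add (((b \lor f) \to d) \land ((\lnot b \to \lnot a) \land b))):
    (((b \lor f) \to d) \land ((\lnot b \to \lnot a) \land b)): α-rule — add ((b \lor f) \to d), ((\lnot b \to \lnot a) \land b).
    ((\lnot b \to \lnot a) \land b): α-rule — add (\lnot b \to \lnot a), b.
    ((b \lor f) \to d): β-rule — branch into \lnot (b \lor f)  //  d.
      branch 2.1 (add \lnot (b \lor f)):
        \lnot (b \lor f): α-rule — add \lnot b, \lnot f.
        × closes — contains both b and \lnot b.
      branch 2.2 (add d):
        (\lnot b \to \lnot a): β-rule — branch into \lnot \lnot b  //  \lnot a.
          branch 2.2.1 (add \lnot \lnot b):
            ○ open, literals {b=1, d=1}.
          branch 2.2.2 (add \lnot a):
            ○ open, literals {a=0, b=1, d=1}.
1 branch closed, 3 open.
Each open branch fixes some atoms; the unmentioned ones are free. Counting distinct full assignments: branch {d=1, e=1} (c, f, b, a) contributes 16 new; branch {b=1, d=1} (c, f, e, a) contributes 8 new; branch {a=0, b=1, d=1} (c, f, e) contributes 0 new. Total: 24.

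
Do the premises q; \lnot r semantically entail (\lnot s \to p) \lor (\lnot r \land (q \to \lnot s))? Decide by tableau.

Initial set: {q; \lnot r; \lnot ((\lnot s \to p) \lor (\lnot r \land (q \to \lnot s)))}.
\lnot ((\lnot s \to p) \lor (\lnot r \land (q \to \lnot s))): α-rule — add \lnot (\lnot s \to p), \lnot (\lnot r \land (q \to \lnot s)).
\lnot (\lnot s \to p): α-rule — add \lnot s, \lnot p.
\lnot (\lnot r \land (q \to \lnot s)): β-rule — branch into \lnot \lnot r  //  \lnot (q \to \lnot s).
  branch 1 (add \lnot \lnot r):
    × closes — contains both r and \lnot r.
  branch 2 (add \lnot (q \to \lnot s)):
    \lnot (q \to \lnot s): α-rule — add q, \lnot \lnot s.
    × closes — contains both s and \lnot s.
All 2 branches close.
Every branch closed, so the premises entail the conclusion.

Yes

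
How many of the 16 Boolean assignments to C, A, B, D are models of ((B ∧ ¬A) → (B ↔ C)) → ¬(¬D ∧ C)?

Initial set: {T (((B ∧ ¬A) → (B ↔ C)) → ¬(¬D ∧ C))}.
T (((B ∧ ¬A) → (B ↔ C)) → ¬(¬D ∧ C)): β-rule — branch into F ((B ∧ ¬A) → (B ↔ C))  //  T ¬(¬D ∧ C).
  branch 1 (add F ((B ∧ ¬A) → (B ↔ C))):
    F ((B ∧ ¬A) → (B ↔ C)): α-rule — add T (B ∧ ¬A), F (B ↔ C).
    T (B ∧ ¬A): α-rule — add T B, T ¬A.
    F (B ↔ C): β-rule — branch into T B, F C  //  F B, T C.
      branch 1.1 (add T B, F C):
        ○ open, literals {A=false, B=true, C=false}.
      branch 1.2 (add F B, T C):
        × closes — contains both B and ¬B.
  branch 2 (add T ¬(¬D ∧ C)):
    T ¬(¬D ∧ C): β-rule — branch into F ¬D  //  F C.
      branch 2.1 (add F ¬D):
        ○ open, literals {D=true}.
      branch 2.2 (add F C):
        ○ open, literals {C=false}.
1 branch closed, 3 open.
Each open branch fixes some atoms; the unmentioned ones are free. Counting distinct full assignments: branch {A=false, B=true, C=false} (D) contributes 2 new; branch {D=true} (C, A, B) contributes 7 new; branch {C=false} (A, B, D) contributes 3 new. Total: 12.

12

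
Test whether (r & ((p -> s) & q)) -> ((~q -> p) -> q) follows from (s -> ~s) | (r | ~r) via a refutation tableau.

Initial set: {((s -> ~s) | (r | ~r)); ~((r & ((p -> s) & q)) -> ((~q -> p) -> q))}.
~((r & ((p -> s) & q)) -> ((~q -> p) -> q)): α-rule — add (r & ((p -> s) & q)), ~((~q -> p) -> q).
(r & ((p -> s) & q)): α-rule — add r, ((p -> s) & q).
~((~q -> p) -> q): α-rule — add (~q -> p), ~q.
((p -> s) & q): α-rule — add (p -> s), q.
× closes — contains both q and ~q.
All 1 branch closes.
Every branch closed, so the premises entail the conclusion.

Yes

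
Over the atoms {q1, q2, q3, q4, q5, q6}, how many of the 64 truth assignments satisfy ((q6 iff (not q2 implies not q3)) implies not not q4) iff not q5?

32

Initial set: {T (((q6 iff (not q2 implies not q3)) implies not not q4) iff not q5)}.
T (((q6 iff (not q2 implies not q3)) implies not not q4) iff not q5): β-rule — branch into T ((q6 iff (not q2 implies not q3)) implies not not q4), T not q5  //  F ((q6 iff (not q2 implies not q3)) implies not not q4), F not q5.
  branch 1 (add T ((q6 iff (not q2 implies not q3)) implies not not q4), T not q5):
    T ((q6 iff (not q2 implies not q3)) implies not not q4): β-rule — branch into F (q6 iff (not q2 implies not q3))  //  T not not q4.
      branch 1.1 (add F (q6 iff (not q2 implies not q3))):
        F (q6 iff (not q2 implies not q3)): β-rule — branch into T q6, F (not q2 implies not q3)  //  F q6, T (not q2 implies not q3).
          branch 1.1.1 (add T q6, F (not q2 implies not q3)):
            F (not q2 implies not q3): α-rule — add T not q2, F not q3.
            ○ open, literals {q2=false, q3=true, q5=false, q6=true}.
          branch 1.1.2 (add F q6, T (not q2 implies not q3)):
            T (not q2 implies not q3): β-rule — branch into F not q2  //  T not q3.
              branch 1.1.2.1 (add F not q2):
                ○ open, literals {q2=true, q5=false, q6=false}.
              branch 1.1.2.2 (add T not q3):
                ○ open, literals {q3=false, q5=false, q6=false}.
      branch 1.2 (add T not not q4):
        T not not q4: drop double negation, giving T q4.
        ○ open, literals {q4=true, q5=false}.
  branch 2 (add F ((q6 iff (not q2 implies not q3)) implies not not q4), F not q5):
    F ((q6 iff (not q2 implies not q3)) implies not not q4): α-rule — add T (q6 iff (not q2 implies not q3)), F not not q4.
    F not not q4: drop double negation, giving F q4.
    T (q6 iff (not q2 implies not q3)): β-rule — branch into T q6, T (not q2 implies not q3)  //  F q6, F (not q2 implies not q3).
      branch 2.1 (add T q6, T (not q2 implies not q3)):
        T (not q2 implies not q3): β-rule — branch into F not q2  //  T not q3.
          branch 2.1.1 (add F not q2):
            ○ open, literals {q2=true, q4=false, q5=true, q6=true}.
          branch 2.1.2 (add T not q3):
            ○ open, literals {q3=false, q4=false, q5=true, q6=true}.
      branch 2.2 (add F q6, F (not q2 implies not q3)):
        F (not q2 implies not q3): α-rule — add T not q2, F not q3.
        ○ open, literals {q2=false, q3=true, q4=false, q5=true, q6=false}.
0 branches closed, 7 open.
Each open branch fixes some atoms; the unmentioned ones are free. Counting distinct full assignments: branch {q2=false, q3=true, q5=false, q6=true} (q1, q4) contributes 4 new; branch {q2=true, q5=false, q6=false} (q1, q3, q4) contributes 8 new; branch {q3=false, q5=false, q6=false} (q1, q2, q4) contributes 4 new; branch {q4=true, q5=false} (q1, q2, q3, q6) contributes 8 new; branch {q2=true, q4=false, q5=true, q6=true} (q1, q3) contributes 4 new; branch {q3=false, q4=false, q5=true, q6=true} (q1, q2) contributes 2 new; branch {q2=false, q3=true, q4=false, q5=true, q6=false} (q1) contributes 2 new. Total: 32.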